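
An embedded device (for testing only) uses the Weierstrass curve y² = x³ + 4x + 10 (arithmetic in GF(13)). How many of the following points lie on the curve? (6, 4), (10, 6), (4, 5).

(6, 4): 4² ≡ 3, rhs ≡ 3 → on.
(10, 6): 6² ≡ 10, rhs ≡ 10 → on.
(4, 5): 5² ≡ 12, rhs ≡ 12 → on.

3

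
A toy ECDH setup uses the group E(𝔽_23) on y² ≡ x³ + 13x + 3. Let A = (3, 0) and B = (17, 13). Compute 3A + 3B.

(15, 13)

First 3A:
Repeated addition: build up to 3A.
2A: (3, 0) + (3, 0): same x and y₁ ≡ -y₂, so the sum is the point at infinity.
3A: the point at infinity + (3, 0) = (3, 0) (identity).
3A = (3, 0).
Next 3B:
Repeated addition: build up to 3B.
2B: tangent at (17, 13): λ = (3·17² + 13)/(2·13) ≡ 6/3. 3⁻¹ ≡ 8 (mod 23), so λ ≡ 6·8 ≡ 2.
  x = λ² - 17 - 17 = 4 - 34 ≡ 16; y = λ·(17 - 16) - 13 ≡ 12. → (16, 12)
3B: (16, 12) + (17, 13). λ = (13 - 12)/(17 - 16) ≡ 1/1 mod 23. 1⁻¹ ≡ 1 (mod 23) since 1·1 = 1 ≡ 1, so λ ≡ 1.
  x = λ² - 16 - 17 = 1 - 33 ≡ 14; y = λ·(16 - 14) - 12 ≡ 13. → (14, 13)
3B = (14, 13).
Finally 3A + 3B:
(3, 0) + (14, 13). λ = (13 - 0)/(14 - 3) ≡ 13/11 mod 23. 11⁻¹ ≡ 21 (mod 23) since 11·21 = 231 ≡ 1, so λ ≡ 20.
  x = λ² - 3 - 14 = 400 - 17 ≡ 15; y = λ·(3 - 15) - 0 ≡ 13. → (15, 13)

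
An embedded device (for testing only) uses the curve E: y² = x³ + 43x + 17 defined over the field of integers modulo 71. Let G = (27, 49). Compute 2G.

tangent at (27, 49): λ = (3·27² + 43)/(2·49) ≡ 29/27. 27⁻¹ ≡ 50 (mod 71), so λ ≡ 29·50 ≡ 30.
  x = λ² - 27 - 27 = 900 - 54 ≡ 65; y = λ·(27 - 65) - 49 ≡ 18. → (65, 18)

(65, 18)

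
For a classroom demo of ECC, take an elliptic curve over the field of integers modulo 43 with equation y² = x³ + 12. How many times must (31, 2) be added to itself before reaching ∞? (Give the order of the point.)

7

2P: tangent at (31, 2): λ = (3·31² + 0)/(2·2) ≡ 2/4. 4⁻¹ ≡ 11 (mod 43), so λ ≡ 2·11 ≡ 22.
  x = λ² - 31 - 31 = 484 - 62 ≡ 35; y = λ·(31 - 35) - 2 ≡ 39. → (35, 39)
3P: (35, 39) + (31, 2). λ = (2 - 39)/(31 - 35) ≡ 6/39 mod 43. 39⁻¹ ≡ 32 (mod 43), so λ ≡ 20.
  x = λ² - 35 - 31 = 400 - 66 ≡ 33; y = λ·(35 - 33) - 39 ≡ 1. → (33, 1)
4P: (33, 1) + (31, 2). λ = (2 - 1)/(31 - 33) ≡ 1/41 mod 43. 41⁻¹ ≡ 21 (mod 43), so λ ≡ 21.
  x = λ² - 33 - 31 = 441 - 64 ≡ 33; y = λ·(33 - 33) - 1 ≡ 42. → (33, 42)
5P: (33, 42) + (31, 2). λ = (2 - 42)/(31 - 33) ≡ 3/41 mod 43. 41⁻¹ ≡ 21 (mod 43) since 41·21 = 861 ≡ 1, so λ ≡ 20.
  x = λ² - 33 - 31 = 400 - 64 ≡ 35; y = λ·(33 - 35) - 42 ≡ 4. → (35, 4)
6P: (35, 4) + (31, 2). λ = (2 - 4)/(31 - 35) ≡ 41/39 mod 43. 39⁻¹ ≡ 32 (mod 43), so λ ≡ 22.
  x = λ² - 35 - 31 = 484 - 66 ≡ 31; y = λ·(35 - 31) - 4 ≡ 41. → (31, 41)
7P: (31, 41) + (31, 2): same x and y₁ ≡ -y₂, so the sum is ∞.
7P = ∞, so the order is 7.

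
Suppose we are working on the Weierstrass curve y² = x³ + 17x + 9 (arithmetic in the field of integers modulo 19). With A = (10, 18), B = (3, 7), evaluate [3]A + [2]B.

First 3A:
Repeated addition: build up to 3A.
2A: tangent at (10, 18): λ = (3·10² + 17)/(2·18) ≡ 13/17. 17⁻¹ ≡ 9 (mod 19) since 17·9 = 153 ≡ 1, so λ ≡ 13·9 ≡ 3.
  x = λ² - 10 - 10 = 9 - 20 ≡ 8; y = λ·(10 - 8) - 18 ≡ 7. → (8, 7)
3A: (8, 7) + (10, 18). λ = (18 - 7)/(10 - 8) ≡ 11/2 mod 19. 2⁻¹ ≡ 10 (mod 19) since 2·10 = 20 ≡ 1, so λ ≡ 15.
  x = λ² - 8 - 10 = 225 - 18 ≡ 17; y = λ·(8 - 17) - 7 ≡ 10. → (17, 10)
3A = (17, 10).
Next 2B:
Repeated addition: build up to 2B.
2B: tangent at (3, 7): λ = (3·3² + 17)/(2·7) ≡ 6/14. 14⁻¹ ≡ 15 (mod 19) since 14·15 = 210 ≡ 1, so λ ≡ 6·15 ≡ 14.
  x = λ² - 3 - 3 = 196 - 6 ≡ 0; y = λ·(3 - 0) - 7 ≡ 16. → (0, 16)
2B = (0, 16).
Finally 3A + 2B:
(17, 10) + (0, 16). λ = (16 - 10)/(0 - 17) ≡ 6/2 mod 19. 2⁻¹ ≡ 10 (mod 19), so λ ≡ 3.
  x = λ² - 17 - 0 = 9 - 17 ≡ 11; y = λ·(17 - 11) - 10 ≡ 8. → (11, 8)

(11, 8)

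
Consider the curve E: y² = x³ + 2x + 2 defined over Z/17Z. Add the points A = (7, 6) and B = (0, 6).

(10, 11)

(7, 6) + (0, 6). λ = (6 - 6)/(0 - 7) ≡ 0/10 mod 17. 10⁻¹ ≡ 12 (mod 17) since 10·12 = 120 ≡ 1, so λ ≡ 0.
  x = λ² - 7 - 0 = 0 - 7 ≡ 10; y = λ·(7 - 10) - 6 ≡ 11. → (10, 11)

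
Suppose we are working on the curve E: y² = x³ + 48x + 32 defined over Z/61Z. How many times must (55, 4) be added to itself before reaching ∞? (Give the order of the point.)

4

2P: tangent at (55, 4): λ = (3·55² + 48)/(2·4) ≡ 34/8. 8⁻¹ ≡ 23 (mod 61), so λ ≡ 34·23 ≡ 50.
  x = λ² - 55 - 55 = 2500 - 110 ≡ 11; y = λ·(55 - 11) - 4 ≡ 0. → (11, 0)
3P: (11, 0) + (55, 4). λ = (4 - 0)/(55 - 11) ≡ 4/44 mod 61. 44⁻¹ ≡ 43 (mod 61), so λ ≡ 50.
  x = λ² - 11 - 55 = 2500 - 66 ≡ 55; y = λ·(11 - 55) - 0 ≡ 57. → (55, 57)
4P: (55, 57) + (55, 4): same x and y₁ ≡ -y₂, so the sum is ∞.
4P = ∞, so the order is 4.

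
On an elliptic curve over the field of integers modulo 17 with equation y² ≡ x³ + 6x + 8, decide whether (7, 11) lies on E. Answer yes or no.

y² = 11² ≡ 2; x³ + 6x + 8 = 393 ≡ 2 (mod 17). 2 = 2.

yes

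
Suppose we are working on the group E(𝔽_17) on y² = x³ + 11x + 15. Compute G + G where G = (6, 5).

(5, 12)

tangent at (6, 5): λ = (3·6² + 11)/(2·5) ≡ 0/10. 10⁻¹ ≡ 12 (mod 17), so λ ≡ 0·12 ≡ 0.
  x = λ² - 6 - 6 = 0 - 12 ≡ 5; y = λ·(6 - 5) - 5 ≡ 12. → (5, 12)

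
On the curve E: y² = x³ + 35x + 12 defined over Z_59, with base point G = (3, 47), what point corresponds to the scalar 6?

(1, 15)

Repeated addition: build up to 6G.
2G: tangent at (3, 47): λ = (3·3² + 35)/(2·47) ≡ 3/35. 35⁻¹ ≡ 27 (mod 59), so λ ≡ 3·27 ≡ 22.
  x = λ² - 3 - 3 = 484 - 6 ≡ 6; y = λ·(3 - 6) - 47 ≡ 5. → (6, 5)
3G: (6, 5) + (3, 47). λ = (47 - 5)/(3 - 6) ≡ 42/56 mod 59. 56⁻¹ ≡ 39 (mod 59) since 56·39 = 2184 ≡ 1, so λ ≡ 45.
  x = λ² - 6 - 3 = 2025 - 9 ≡ 10; y = λ·(6 - 10) - 5 ≡ 51. → (10, 51)
4G: (10, 51) + (3, 47). λ = (47 - 51)/(3 - 10) ≡ 55/52 mod 59. 52⁻¹ ≡ 42 (mod 59) since 52·42 = 2184 ≡ 1, so λ ≡ 9.
  x = λ² - 10 - 3 = 81 - 13 ≡ 9; y = λ·(10 - 9) - 51 ≡ 17. → (9, 17)
5G: (9, 17) + (3, 47). λ = (47 - 17)/(3 - 9) ≡ 30/53 mod 59. 53⁻¹ ≡ 49 (mod 59), so λ ≡ 54.
  x = λ² - 9 - 3 = 2916 - 12 ≡ 13; y = λ·(9 - 13) - 17 ≡ 3. → (13, 3)
6G: (13, 3) + (3, 47). λ = (47 - 3)/(3 - 13) ≡ 44/49 mod 59. 49⁻¹ ≡ 53 (mod 59) since 49·53 = 2597 ≡ 1, so λ ≡ 31.
  x = λ² - 13 - 3 = 961 - 16 ≡ 1; y = λ·(13 - 1) - 3 ≡ 15. → (1, 15)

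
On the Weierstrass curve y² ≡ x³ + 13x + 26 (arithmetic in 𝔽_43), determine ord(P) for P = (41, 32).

2P: tangent at (41, 32): λ = (3·41² + 13)/(2·32) ≡ 25/21. 21⁻¹ ≡ 41 (mod 43), so λ ≡ 25·41 ≡ 36.
  x = λ² - 41 - 41 = 1296 - 82 ≡ 10; y = λ·(41 - 10) - 32 ≡ 9. → (10, 9)
3P: (10, 9) + (41, 32). λ = (32 - 9)/(41 - 10) ≡ 23/31 mod 43. 31⁻¹ ≡ 25 (mod 43) since 31·25 = 775 ≡ 1, so λ ≡ 16.
  x = λ² - 10 - 41 = 256 - 51 ≡ 33; y = λ·(10 - 33) - 9 ≡ 10. → (33, 10)
4P: (33, 10) + (41, 32). λ = (32 - 10)/(41 - 33) ≡ 22/8 mod 43. 8⁻¹ ≡ 27 (mod 43), so λ ≡ 35.
  x = λ² - 33 - 41 = 1225 - 74 ≡ 33; y = λ·(33 - 33) - 10 ≡ 33. → (33, 33)
5P: (33, 33) + (41, 32). λ = (32 - 33)/(41 - 33) ≡ 42/8 mod 43. 8⁻¹ ≡ 27 (mod 43), so λ ≡ 16.
  x = λ² - 33 - 41 = 256 - 74 ≡ 10; y = λ·(33 - 10) - 33 ≡ 34. → (10, 34)
6P: (10, 34) + (41, 32). λ = (32 - 34)/(41 - 10) ≡ 41/31 mod 43. 31⁻¹ ≡ 25 (mod 43), so λ ≡ 36.
  x = λ² - 10 - 41 = 1296 - 51 ≡ 41; y = λ·(10 - 41) - 34 ≡ 11. → (41, 11)
7P: (41, 11) + (41, 32): same x and y₁ ≡ -y₂, so the sum is O.
7P = O, so the order is 7.

7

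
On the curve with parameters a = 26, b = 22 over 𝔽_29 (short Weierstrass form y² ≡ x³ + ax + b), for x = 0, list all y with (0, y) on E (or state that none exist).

14, 15

x³ + 26x + 22 = 22 ≡ 22 (mod 29).
Square roots of 22 mod 29: 14 and 15 (since 14² = 196 ≡ 22).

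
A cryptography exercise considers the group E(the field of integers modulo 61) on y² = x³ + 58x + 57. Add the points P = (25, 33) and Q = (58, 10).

(48, 20)

(25, 33) + (58, 10). λ = (10 - 33)/(58 - 25) ≡ 38/33 mod 61. 33⁻¹ ≡ 37 (mod 61), so λ ≡ 3.
  x = λ² - 25 - 58 = 9 - 83 ≡ 48; y = λ·(25 - 48) - 33 ≡ 20. → (48, 20)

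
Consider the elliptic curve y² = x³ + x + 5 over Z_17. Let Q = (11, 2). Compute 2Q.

tangent at (11, 2): λ = (3·11² + 1)/(2·2) ≡ 7/4. 4⁻¹ ≡ 13 (mod 17), so λ ≡ 7·13 ≡ 6.
  x = λ² - 11 - 11 = 36 - 22 ≡ 14; y = λ·(11 - 14) - 2 ≡ 14. → (14, 14)

(14, 14)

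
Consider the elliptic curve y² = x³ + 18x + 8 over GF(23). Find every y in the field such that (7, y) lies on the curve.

x³ + 18x + 8 = 477 ≡ 17 (mod 23).
17 is a non-residue mod 23; no y exists.

none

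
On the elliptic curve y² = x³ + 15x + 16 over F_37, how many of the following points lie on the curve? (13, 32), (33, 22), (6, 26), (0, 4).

(13, 32): 32² ≡ 25, rhs ≡ 3 → off.
(33, 22): 22² ≡ 3, rhs ≡ 3 → on.
(6, 26): 26² ≡ 10, rhs ≡ 26 → off.
(0, 4): 4² ≡ 16, rhs ≡ 16 → on.

2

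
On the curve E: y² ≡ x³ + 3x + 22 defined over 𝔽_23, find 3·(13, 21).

Write Q = (13, 21).
Repeated addition: build up to 3Q.
2Q: tangent at (13, 21): λ = (3·13² + 3)/(2·21) ≡ 4/19. 19⁻¹ ≡ 17 (mod 23), so λ ≡ 4·17 ≡ 22.
  x = λ² - 13 - 13 = 484 - 26 ≡ 21; y = λ·(13 - 21) - 21 ≡ 10. → (21, 10)
3Q: (21, 10) + (13, 21). λ = (21 - 10)/(13 - 21) ≡ 11/15 mod 23. 15⁻¹ ≡ 20 (mod 23), so λ ≡ 13.
  x = λ² - 21 - 13 = 169 - 34 ≡ 20; y = λ·(21 - 20) - 10 ≡ 3. → (20, 3)

(20, 3)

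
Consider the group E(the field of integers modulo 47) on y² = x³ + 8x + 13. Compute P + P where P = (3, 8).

(21, 29)

tangent at (3, 8): λ = (3·3² + 8)/(2·8) ≡ 35/16. 16⁻¹ ≡ 3 (mod 47) since 16·3 = 48 ≡ 1, so λ ≡ 35·3 ≡ 11.
  x = λ² - 3 - 3 = 121 - 6 ≡ 21; y = λ·(3 - 21) - 8 ≡ 29. → (21, 29)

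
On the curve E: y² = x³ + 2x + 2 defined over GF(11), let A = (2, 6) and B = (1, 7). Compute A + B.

(9, 1)

(2, 6) + (1, 7). λ = (7 - 6)/(1 - 2) ≡ 1/10 mod 11. 10⁻¹ ≡ 10 (mod 11) since 10·10 = 100 ≡ 1, so λ ≡ 10.
  x = λ² - 2 - 1 = 100 - 3 ≡ 9; y = λ·(2 - 9) - 6 ≡ 1. → (9, 1)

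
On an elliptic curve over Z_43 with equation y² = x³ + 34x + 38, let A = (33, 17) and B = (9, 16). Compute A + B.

(39, 15)

(33, 17) + (9, 16). λ = (16 - 17)/(9 - 33) ≡ 42/19 mod 43. 19⁻¹ ≡ 34 (mod 43), so λ ≡ 9.
  x = λ² - 33 - 9 = 81 - 42 ≡ 39; y = λ·(33 - 39) - 17 ≡ 15. → (39, 15)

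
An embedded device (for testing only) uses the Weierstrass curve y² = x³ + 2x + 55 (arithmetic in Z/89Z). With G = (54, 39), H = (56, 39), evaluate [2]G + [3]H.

(38, 1)

First 2G:
Repeated addition: build up to 2G.
2G: tangent at (54, 39): λ = (3·54² + 2)/(2·39) ≡ 28/78. 78⁻¹ ≡ 8 (mod 89) since 78·8 = 624 ≡ 1, so λ ≡ 28·8 ≡ 46.
  x = λ² - 54 - 54 = 2116 - 108 ≡ 50; y = λ·(54 - 50) - 39 ≡ 56. → (50, 56)
2G = (50, 56).
Next 3H:
Repeated addition: build up to 3H.
2H: tangent at (56, 39): λ = (3·56² + 2)/(2·39) ≡ 65/78. 78⁻¹ ≡ 8 (mod 89), so λ ≡ 65·8 ≡ 75.
  x = λ² - 56 - 56 = 5625 - 112 ≡ 84; y = λ·(56 - 84) - 39 ≡ 86. → (84, 86)
3H: (84, 86) + (56, 39). λ = (39 - 86)/(56 - 84) ≡ 42/61 mod 89. 61⁻¹ ≡ 54 (mod 89), so λ ≡ 43.
  x = λ² - 84 - 56 = 1849 - 140 ≡ 18; y = λ·(84 - 18) - 86 ≡ 82. → (18, 82)
3H = (18, 82).
Finally 2G + 3H:
(50, 56) + (18, 82). λ = (82 - 56)/(18 - 50) ≡ 26/57 mod 89. 57⁻¹ ≡ 25 (mod 89), so λ ≡ 27.
  x = λ² - 50 - 18 = 729 - 68 ≡ 38; y = λ·(50 - 38) - 56 ≡ 1. → (38, 1)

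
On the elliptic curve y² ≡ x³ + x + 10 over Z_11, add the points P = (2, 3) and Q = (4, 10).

(2, 3) + (4, 10). λ = (10 - 3)/(4 - 2) ≡ 7/2 mod 11. 2⁻¹ ≡ 6 (mod 11), so λ ≡ 9.
  x = λ² - 2 - 4 = 81 - 6 ≡ 9; y = λ·(2 - 9) - 3 ≡ 0. → (9, 0)

(9, 0)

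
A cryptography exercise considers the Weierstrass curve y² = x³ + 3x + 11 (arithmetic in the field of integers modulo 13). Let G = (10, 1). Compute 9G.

O

Repeated addition: build up to 9G.
2G: tangent at (10, 1): λ = (3·10² + 3)/(2·1) ≡ 4/2. 2⁻¹ ≡ 7 (mod 13), so λ ≡ 4·7 ≡ 2.
  x = λ² - 10 - 10 = 4 - 20 ≡ 10; y = λ·(10 - 10) - 1 ≡ 12. → (10, 12)
3G: (10, 12) + (10, 1): same x and y₁ ≡ -y₂, so the sum is O.
4G: O + (10, 1) = (10, 1) (identity).
5G: tangent at (10, 1): λ = (3·10² + 3)/(2·1) ≡ 4/2. 2⁻¹ ≡ 7 (mod 13), so λ ≡ 4·7 ≡ 2.
  x = λ² - 10 - 10 = 4 - 20 ≡ 10; y = λ·(10 - 10) - 1 ≡ 12. → (10, 12)
6G: (10, 12) + (10, 1): same x and y₁ ≡ -y₂, so the sum is O.
7G: O + (10, 1) = (10, 1) (identity).
8G: tangent at (10, 1): λ = (3·10² + 3)/(2·1) ≡ 4/2. 2⁻¹ ≡ 7 (mod 13), so λ ≡ 4·7 ≡ 2.
  x = λ² - 10 - 10 = 4 - 20 ≡ 10; y = λ·(10 - 10) - 1 ≡ 12. → (10, 12)
9G: (10, 12) + (10, 1): same x and y₁ ≡ -y₂, so the sum is O.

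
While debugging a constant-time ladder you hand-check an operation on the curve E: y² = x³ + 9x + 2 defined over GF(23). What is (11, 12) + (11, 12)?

(17, 10)

tangent at (11, 12): λ = (3·11² + 9)/(2·12) ≡ 4/1. 1⁻¹ ≡ 1 (mod 23), so λ ≡ 4·1 ≡ 4.
  x = λ² - 11 - 11 = 16 - 22 ≡ 17; y = λ·(11 - 17) - 12 ≡ 10. → (17, 10)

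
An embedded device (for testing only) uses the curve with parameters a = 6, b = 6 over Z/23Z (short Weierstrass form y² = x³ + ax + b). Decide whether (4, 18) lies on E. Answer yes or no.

yes

y² = 18² ≡ 2; x³ + 6x + 6 = 94 ≡ 2 (mod 23). 2 = 2.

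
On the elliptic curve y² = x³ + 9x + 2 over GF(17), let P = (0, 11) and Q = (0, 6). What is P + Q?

The two points share x = 0 and their y-coordinates satisfy 11 + 6 ≡ 0 (mod 17), so they are inverses. Their sum is ∞.

O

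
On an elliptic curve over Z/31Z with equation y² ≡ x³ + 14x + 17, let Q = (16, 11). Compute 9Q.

Repeated addition: build up to 9Q.
2Q: tangent at (16, 11): λ = (3·16² + 14)/(2·11) ≡ 7/22. 22⁻¹ ≡ 24 (mod 31) since 22·24 = 528 ≡ 1, so λ ≡ 7·24 ≡ 13.
  x = λ² - 16 - 16 = 169 - 32 ≡ 13; y = λ·(16 - 13) - 11 ≡ 28. → (13, 28)
3Q: (13, 28) + (16, 11). λ = (11 - 28)/(16 - 13) ≡ 14/3 mod 31. 3⁻¹ ≡ 21 (mod 31) since 3·21 = 63 ≡ 1, so λ ≡ 15.
  x = λ² - 13 - 16 = 225 - 29 ≡ 10; y = λ·(13 - 10) - 28 ≡ 17. → (10, 17)
4Q: (10, 17) + (16, 11). λ = (11 - 17)/(16 - 10) ≡ 25/6 mod 31. 6⁻¹ ≡ 26 (mod 31), so λ ≡ 30.
  x = λ² - 10 - 16 = 900 - 26 ≡ 6; y = λ·(10 - 6) - 17 ≡ 10. → (6, 10)
5Q: (6, 10) + (16, 11). λ = (11 - 10)/(16 - 6) ≡ 1/10 mod 31. 10⁻¹ ≡ 28 (mod 31), so λ ≡ 28.
  x = λ² - 6 - 16 = 784 - 22 ≡ 18; y = λ·(6 - 18) - 10 ≡ 26. → (18, 26)
6Q: (18, 26) + (16, 11). λ = (11 - 26)/(16 - 18) ≡ 16/29 mod 31. 29⁻¹ ≡ 15 (mod 31), so λ ≡ 23.
  x = λ² - 18 - 16 = 529 - 34 ≡ 30; y = λ·(18 - 30) - 26 ≡ 8. → (30, 8)
7Q: (30, 8) + (16, 11). λ = (11 - 8)/(16 - 30) ≡ 3/17 mod 31. 17⁻¹ ≡ 11 (mod 31), so λ ≡ 2.
  x = λ² - 30 - 16 = 4 - 46 ≡ 20; y = λ·(30 - 20) - 8 ≡ 12. → (20, 12)
8Q: (20, 12) + (16, 11). λ = (11 - 12)/(16 - 20) ≡ 30/27 mod 31. 27⁻¹ ≡ 23 (mod 31) since 27·23 = 621 ≡ 1, so λ ≡ 8.
  x = λ² - 20 - 16 = 64 - 36 ≡ 28; y = λ·(20 - 28) - 12 ≡ 17. → (28, 17)
9Q: (28, 17) + (16, 11). λ = (11 - 17)/(16 - 28) ≡ 25/19 mod 31. 19⁻¹ ≡ 18 (mod 31), so λ ≡ 16.
  x = λ² - 28 - 16 = 256 - 44 ≡ 26; y = λ·(28 - 26) - 17 ≡ 15. → (26, 15)

(26, 15)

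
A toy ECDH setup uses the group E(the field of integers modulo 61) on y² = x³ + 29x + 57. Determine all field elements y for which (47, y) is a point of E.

x³ + 29x + 57 = 105243 ≡ 18 (mod 61).
18 is a non-residue mod 61; no y exists.

none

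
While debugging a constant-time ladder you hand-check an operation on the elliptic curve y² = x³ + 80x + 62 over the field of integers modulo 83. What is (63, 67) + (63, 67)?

(63, 16)

tangent at (63, 67): λ = (3·63² + 80)/(2·67) ≡ 35/51. 51⁻¹ ≡ 70 (mod 83), so λ ≡ 35·70 ≡ 43.
  x = λ² - 63 - 63 = 1849 - 126 ≡ 63; y = λ·(63 - 63) - 67 ≡ 16. → (63, 16)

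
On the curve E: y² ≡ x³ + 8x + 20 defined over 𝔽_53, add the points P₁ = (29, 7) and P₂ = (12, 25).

(52, 8)

(29, 7) + (12, 25). λ = (25 - 7)/(12 - 29) ≡ 18/36 mod 53. 36⁻¹ ≡ 28 (mod 53), so λ ≡ 27.
  x = λ² - 29 - 12 = 729 - 41 ≡ 52; y = λ·(29 - 52) - 7 ≡ 8. → (52, 8)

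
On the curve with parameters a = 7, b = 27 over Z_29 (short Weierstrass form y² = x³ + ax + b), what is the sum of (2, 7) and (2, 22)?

O

The two points share x = 2 and their y-coordinates satisfy 7 + 22 ≡ 0 (mod 29), so they are inverses. Their sum is the point at infinity.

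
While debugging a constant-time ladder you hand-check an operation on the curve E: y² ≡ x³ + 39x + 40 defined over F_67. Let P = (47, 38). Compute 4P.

(34, 1)

Double-and-add on 4 = (100)₂. Start with P = (47, 38) for the leading 1-bit.
double: tangent at (47, 38): λ = (3·47² + 39)/(2·38) ≡ 33/9. 9⁻¹ ≡ 15 (mod 67) since 9·15 = 135 ≡ 1, so λ ≡ 33·15 ≡ 26.
  x = λ² - 47 - 47 = 676 - 94 ≡ 46; y = λ·(47 - 46) - 38 ≡ 55. → (46, 55)
double: tangent at (46, 55): λ = (3·46² + 39)/(2·55) ≡ 22/43. 43⁻¹ ≡ 53 (mod 67) since 43·53 = 2279 ≡ 1, so λ ≡ 22·53 ≡ 27.
  x = λ² - 46 - 46 = 729 - 92 ≡ 34; y = λ·(46 - 34) - 55 ≡ 1. → (34, 1)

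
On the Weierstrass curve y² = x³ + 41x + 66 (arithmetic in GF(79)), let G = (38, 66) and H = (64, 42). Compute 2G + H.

(23, 46)

First 2G:
Repeated addition: build up to 2G.
2G: tangent at (38, 66): λ = (3·38² + 41)/(2·66) ≡ 28/53. 53⁻¹ ≡ 3 (mod 79) since 53·3 = 159 ≡ 1, so λ ≡ 28·3 ≡ 5.
  x = λ² - 38 - 38 = 25 - 76 ≡ 28; y = λ·(38 - 28) - 66 ≡ 63. → (28, 63)
2G = (28, 63).
Finally 2G + H:
(28, 63) + (64, 42). λ = (42 - 63)/(64 - 28) ≡ 58/36 mod 79. 36⁻¹ ≡ 11 (mod 79), so λ ≡ 6.
  x = λ² - 28 - 64 = 36 - 92 ≡ 23; y = λ·(28 - 23) - 63 ≡ 46. → (23, 46)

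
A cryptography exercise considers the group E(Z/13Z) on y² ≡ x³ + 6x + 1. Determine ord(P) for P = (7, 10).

8

2P: tangent at (7, 10): λ = (3·7² + 6)/(2·10) ≡ 10/7. 7⁻¹ ≡ 2 (mod 13), so λ ≡ 10·2 ≡ 7.
  x = λ² - 7 - 7 = 49 - 14 ≡ 9; y = λ·(7 - 9) - 10 ≡ 2. → (9, 2)
3P: (9, 2) + (7, 10). λ = (10 - 2)/(7 - 9) ≡ 8/11 mod 13. 11⁻¹ ≡ 6 (mod 13) since 11·6 = 66 ≡ 1, so λ ≡ 9.
  x = λ² - 9 - 7 = 81 - 16 ≡ 0; y = λ·(9 - 0) - 2 ≡ 1. → (0, 1)
4P: (0, 1) + (7, 10). λ = (10 - 1)/(7 - 0) ≡ 9/7 mod 13. 7⁻¹ ≡ 2 (mod 13) since 7·2 = 14 ≡ 1, so λ ≡ 5.
  x = λ² - 0 - 7 = 25 - 7 ≡ 5; y = λ·(0 - 5) - 1 ≡ 0. → (5, 0)
5P: (5, 0) + (7, 10). λ = (10 - 0)/(7 - 5) ≡ 10/2 mod 13. 2⁻¹ ≡ 7 (mod 13), so λ ≡ 5.
  x = λ² - 5 - 7 = 25 - 12 ≡ 0; y = λ·(5 - 0) - 0 ≡ 12. → (0, 12)
6P: (0, 12) + (7, 10). λ = (10 - 12)/(7 - 0) ≡ 11/7 mod 13. 7⁻¹ ≡ 2 (mod 13) since 7·2 = 14 ≡ 1, so λ ≡ 9.
  x = λ² - 0 - 7 = 81 - 7 ≡ 9; y = λ·(0 - 9) - 12 ≡ 11. → (9, 11)
7P: (9, 11) + (7, 10). λ = (10 - 11)/(7 - 9) ≡ 12/11 mod 13. 11⁻¹ ≡ 6 (mod 13), so λ ≡ 7.
  x = λ² - 9 - 7 = 49 - 16 ≡ 7; y = λ·(9 - 7) - 11 ≡ 3. → (7, 3)
8P: (7, 3) + (7, 10): same x and y₁ ≡ -y₂, so the sum is the point at infinity.
8P = the point at infinity, so the order is 8.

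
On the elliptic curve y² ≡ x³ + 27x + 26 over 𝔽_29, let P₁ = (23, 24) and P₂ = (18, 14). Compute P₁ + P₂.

(23, 24) + (18, 14). λ = (14 - 24)/(18 - 23) ≡ 19/24 mod 29. 24⁻¹ ≡ 23 (mod 29), so λ ≡ 2.
  x = λ² - 23 - 18 = 4 - 41 ≡ 21; y = λ·(23 - 21) - 24 ≡ 9. → (21, 9)

(21, 9)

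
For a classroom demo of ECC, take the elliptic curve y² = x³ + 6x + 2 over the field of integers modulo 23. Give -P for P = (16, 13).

-(16, 13) = (16, -13 mod 23) = (16, 10).

(16, 10)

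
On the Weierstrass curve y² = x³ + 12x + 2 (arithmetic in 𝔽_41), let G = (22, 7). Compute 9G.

O

Double-and-add on 9 = (1001)₂. Start with G = (22, 7) for the leading 1-bit.
double: tangent at (22, 7): λ = (3·22² + 12)/(2·7) ≡ 29/14. 14⁻¹ ≡ 3 (mod 41), so λ ≡ 29·3 ≡ 5.
  x = λ² - 22 - 22 = 25 - 44 ≡ 22; y = λ·(22 - 22) - 7 ≡ 34. → (22, 34)
double: tangent at (22, 34): λ = (3·22² + 12)/(2·34) ≡ 29/27. 27⁻¹ ≡ 38 (mod 41), so λ ≡ 29·38 ≡ 36.
  x = λ² - 22 - 22 = 1296 - 44 ≡ 22; y = λ·(22 - 22) - 34 ≡ 7. → (22, 7)
double: tangent at (22, 7): λ = (3·22² + 12)/(2·7) ≡ 29/14. 14⁻¹ ≡ 3 (mod 41) since 14·3 = 42 ≡ 1, so λ ≡ 29·3 ≡ 5.
  x = λ² - 22 - 22 = 25 - 44 ≡ 22; y = λ·(22 - 22) - 7 ≡ 34. → (22, 34)
add G: (22, 34) + (22, 7): same x and y₁ ≡ -y₂, so the sum is O.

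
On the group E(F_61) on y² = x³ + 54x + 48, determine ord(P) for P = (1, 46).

3

2P: tangent at (1, 46): λ = (3·1² + 54)/(2·46) ≡ 57/31. 31⁻¹ ≡ 2 (mod 61), so λ ≡ 57·2 ≡ 53.
  x = λ² - 1 - 1 = 2809 - 2 ≡ 1; y = λ·(1 - 1) - 46 ≡ 15. → (1, 15)
3P: (1, 15) + (1, 46): same x and y₁ ≡ -y₂, so the sum is 𝒪.
3P = 𝒪, so the order is 3.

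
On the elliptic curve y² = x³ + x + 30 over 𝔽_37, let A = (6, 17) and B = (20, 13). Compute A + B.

(36, 18)

(6, 17) + (20, 13). λ = (13 - 17)/(20 - 6) ≡ 33/14 mod 37. 14⁻¹ ≡ 8 (mod 37) since 14·8 = 112 ≡ 1, so λ ≡ 5.
  x = λ² - 6 - 20 = 25 - 26 ≡ 36; y = λ·(6 - 36) - 17 ≡ 18. → (36, 18)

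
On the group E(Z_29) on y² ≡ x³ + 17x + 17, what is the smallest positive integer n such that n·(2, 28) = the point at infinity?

9

2P: tangent at (2, 28): λ = (3·2² + 17)/(2·28) ≡ 0/27. 27⁻¹ ≡ 14 (mod 29) since 27·14 = 378 ≡ 1, so λ ≡ 0·14 ≡ 0.
  x = λ² - 2 - 2 = 0 - 4 ≡ 25; y = λ·(2 - 25) - 28 ≡ 1. → (25, 1)
3P: (25, 1) + (2, 28). λ = (28 - 1)/(2 - 25) ≡ 27/6 mod 29. 6⁻¹ ≡ 5 (mod 29), so λ ≡ 19.
  x = λ² - 25 - 2 = 361 - 27 ≡ 15; y = λ·(25 - 15) - 1 ≡ 15. → (15, 15)
4P: (15, 15) + (2, 28). λ = (28 - 15)/(2 - 15) ≡ 13/16 mod 29. 16⁻¹ ≡ 20 (mod 29), so λ ≡ 28.
  x = λ² - 15 - 2 = 784 - 17 ≡ 13; y = λ·(15 - 13) - 15 ≡ 12. → (13, 12)
5P: (13, 12) + (2, 28). λ = (28 - 12)/(2 - 13) ≡ 16/18 mod 29. 18⁻¹ ≡ 21 (mod 29) since 18·21 = 378 ≡ 1, so λ ≡ 17.
  x = λ² - 13 - 2 = 289 - 15 ≡ 13; y = λ·(13 - 13) - 12 ≡ 17. → (13, 17)
6P: (13, 17) + (2, 28). λ = (28 - 17)/(2 - 13) ≡ 11/18 mod 29. 18⁻¹ ≡ 21 (mod 29) since 18·21 = 378 ≡ 1, so λ ≡ 28.
  x = λ² - 13 - 2 = 784 - 15 ≡ 15; y = λ·(13 - 15) - 17 ≡ 14. → (15, 14)
7P: (15, 14) + (2, 28). λ = (28 - 14)/(2 - 15) ≡ 14/16 mod 29. 16⁻¹ ≡ 20 (mod 29) since 16·20 = 320 ≡ 1, so λ ≡ 19.
  x = λ² - 15 - 2 = 361 - 17 ≡ 25; y = λ·(15 - 25) - 14 ≡ 28. → (25, 28)
8P: (25, 28) + (2, 28). λ = (28 - 28)/(2 - 25) ≡ 0/6 mod 29. 6⁻¹ ≡ 5 (mod 29), so λ ≡ 0.
  x = λ² - 25 - 2 = 0 - 27 ≡ 2; y = λ·(25 - 2) - 28 ≡ 1. → (2, 1)
9P: (2, 1) + (2, 28): same x and y₁ ≡ -y₂, so the sum is the point at infinity.
9P = the point at infinity, so the order is 9.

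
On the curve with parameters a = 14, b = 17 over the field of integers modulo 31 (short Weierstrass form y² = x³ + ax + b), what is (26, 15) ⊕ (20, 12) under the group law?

(26, 15) + (20, 12). λ = (12 - 15)/(20 - 26) ≡ 28/25 mod 31. 25⁻¹ ≡ 5 (mod 31) since 25·5 = 125 ≡ 1, so λ ≡ 16.
  x = λ² - 26 - 20 = 256 - 46 ≡ 24; y = λ·(26 - 24) - 15 ≡ 17. → (24, 17)

(24, 17)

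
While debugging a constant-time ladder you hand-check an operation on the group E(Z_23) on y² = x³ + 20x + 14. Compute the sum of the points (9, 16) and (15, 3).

(12, 2)

(9, 16) + (15, 3). λ = (3 - 16)/(15 - 9) ≡ 10/6 mod 23. 6⁻¹ ≡ 4 (mod 23), so λ ≡ 17.
  x = λ² - 9 - 15 = 289 - 24 ≡ 12; y = λ·(9 - 12) - 16 ≡ 2. → (12, 2)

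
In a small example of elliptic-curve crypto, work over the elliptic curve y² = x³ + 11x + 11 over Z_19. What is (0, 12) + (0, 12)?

tangent at (0, 12): λ = (3·0² + 11)/(2·12) ≡ 11/5. 5⁻¹ ≡ 4 (mod 19), so λ ≡ 11·4 ≡ 6.
  x = λ² - 0 - 0 = 36 - 0 ≡ 17; y = λ·(0 - 17) - 12 ≡ 0. → (17, 0)

(17, 0)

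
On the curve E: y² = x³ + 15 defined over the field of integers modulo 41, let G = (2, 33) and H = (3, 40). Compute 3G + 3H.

First 3G:
Repeated addition: build up to 3G.
2G: tangent at (2, 33): λ = (3·2² + 0)/(2·33) ≡ 12/25. 25⁻¹ ≡ 23 (mod 41) since 25·23 = 575 ≡ 1, so λ ≡ 12·23 ≡ 30.
  x = λ² - 2 - 2 = 900 - 4 ≡ 35; y = λ·(2 - 35) - 33 ≡ 2. → (35, 2)
3G: (35, 2) + (2, 33). λ = (33 - 2)/(2 - 35) ≡ 31/8 mod 41. 8⁻¹ ≡ 36 (mod 41), so λ ≡ 9.
  x = λ² - 35 - 2 = 81 - 37 ≡ 3; y = λ·(35 - 3) - 2 ≡ 40. → (3, 40)
3G = (3, 40).
Next 3H:
Repeated addition: build up to 3H.
2H: tangent at (3, 40): λ = (3·3² + 0)/(2·40) ≡ 27/39. 39⁻¹ ≡ 20 (mod 41) since 39·20 = 780 ≡ 1, so λ ≡ 27·20 ≡ 7.
  x = λ² - 3 - 3 = 49 - 6 ≡ 2; y = λ·(3 - 2) - 40 ≡ 8. → (2, 8)
3H: (2, 8) + (3, 40). λ = (40 - 8)/(3 - 2) ≡ 32/1 mod 41. 1⁻¹ ≡ 1 (mod 41) since 1·1 = 1 ≡ 1, so λ ≡ 32.
  x = λ² - 2 - 3 = 1024 - 5 ≡ 35; y = λ·(2 - 35) - 8 ≡ 2. → (35, 2)
3H = (35, 2).
Finally 3G + 3H:
(3, 40) + (35, 2). λ = (2 - 40)/(35 - 3) ≡ 3/32 mod 41. 32⁻¹ ≡ 9 (mod 41) since 32·9 = 288 ≡ 1, so λ ≡ 27.
  x = λ² - 3 - 35 = 729 - 38 ≡ 35; y = λ·(3 - 35) - 40 ≡ 39. → (35, 39)

(35, 39)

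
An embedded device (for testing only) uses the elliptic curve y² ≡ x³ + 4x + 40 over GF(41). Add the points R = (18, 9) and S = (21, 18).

(11, 12)

(18, 9) + (21, 18). λ = (18 - 9)/(21 - 18) ≡ 9/3 mod 41. 3⁻¹ ≡ 14 (mod 41) since 3·14 = 42 ≡ 1, so λ ≡ 3.
  x = λ² - 18 - 21 = 9 - 39 ≡ 11; y = λ·(18 - 11) - 9 ≡ 12. → (11, 12)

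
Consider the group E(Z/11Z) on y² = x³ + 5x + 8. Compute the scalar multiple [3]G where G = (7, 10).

Repeated addition: build up to 3G.
2G: tangent at (7, 10): λ = (3·7² + 5)/(2·10) ≡ 9/9. 9⁻¹ ≡ 5 (mod 11), so λ ≡ 9·5 ≡ 1.
  x = λ² - 7 - 7 = 1 - 14 ≡ 9; y = λ·(7 - 9) - 10 ≡ 10. → (9, 10)
3G: (9, 10) + (7, 10). λ = (10 - 10)/(7 - 9) ≡ 0/9 mod 11. 9⁻¹ ≡ 5 (mod 11), so λ ≡ 0.
  x = λ² - 9 - 7 = 0 - 16 ≡ 6; y = λ·(9 - 6) - 10 ≡ 1. → (6, 1)

(6, 1)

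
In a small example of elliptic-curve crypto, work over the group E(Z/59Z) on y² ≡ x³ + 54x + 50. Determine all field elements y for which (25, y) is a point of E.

none

x³ + 54x + 50 = 17025 ≡ 33 (mod 59).
33 is a non-residue mod 59; no y exists.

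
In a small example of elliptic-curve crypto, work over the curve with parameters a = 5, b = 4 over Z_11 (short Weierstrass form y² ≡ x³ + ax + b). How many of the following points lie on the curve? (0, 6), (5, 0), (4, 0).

2

(0, 6): 6² ≡ 3, rhs ≡ 4 → off.
(5, 0): 0² ≡ 0, rhs ≡ 0 → on.
(4, 0): 0² ≡ 0, rhs ≡ 0 → on.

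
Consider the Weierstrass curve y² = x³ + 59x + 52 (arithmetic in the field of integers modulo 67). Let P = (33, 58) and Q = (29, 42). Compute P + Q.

(33, 58) + (29, 42). λ = (42 - 58)/(29 - 33) ≡ 51/63 mod 67. 63⁻¹ ≡ 50 (mod 67) since 63·50 = 3150 ≡ 1, so λ ≡ 4.
  x = λ² - 33 - 29 = 16 - 62 ≡ 21; y = λ·(33 - 21) - 58 ≡ 57. → (21, 57)

(21, 57)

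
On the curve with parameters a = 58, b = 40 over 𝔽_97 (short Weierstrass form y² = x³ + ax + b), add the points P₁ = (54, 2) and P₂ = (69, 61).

(55, 7)

(54, 2) + (69, 61). λ = (61 - 2)/(69 - 54) ≡ 59/15 mod 97. 15⁻¹ ≡ 13 (mod 97), so λ ≡ 88.
  x = λ² - 54 - 69 = 7744 - 123 ≡ 55; y = λ·(54 - 55) - 2 ≡ 7. → (55, 7)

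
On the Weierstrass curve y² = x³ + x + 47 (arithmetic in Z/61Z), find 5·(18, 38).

(60, 44)

Write P = (18, 38).
Repeated addition: build up to 5P.
2P: tangent at (18, 38): λ = (3·18² + 1)/(2·38) ≡ 58/15. 15⁻¹ ≡ 57 (mod 61) since 15·57 = 855 ≡ 1, so λ ≡ 58·57 ≡ 12.
  x = λ² - 18 - 18 = 144 - 36 ≡ 47; y = λ·(18 - 47) - 38 ≡ 41. → (47, 41)
3P: (47, 41) + (18, 38). λ = (38 - 41)/(18 - 47) ≡ 58/32 mod 61. 32⁻¹ ≡ 21 (mod 61), so λ ≡ 59.
  x = λ² - 47 - 18 = 3481 - 65 ≡ 0; y = λ·(47 - 0) - 41 ≡ 48. → (0, 48)
4P: (0, 48) + (18, 38). λ = (38 - 48)/(18 - 0) ≡ 51/18 mod 61. 18⁻¹ ≡ 17 (mod 61), so λ ≡ 13.
  x = λ² - 0 - 18 = 169 - 18 ≡ 29; y = λ·(0 - 29) - 48 ≡ 2. → (29, 2)
5P: (29, 2) + (18, 38). λ = (38 - 2)/(18 - 29) ≡ 36/50 mod 61. 50⁻¹ ≡ 11 (mod 61), so λ ≡ 30.
  x = λ² - 29 - 18 = 900 - 47 ≡ 60; y = λ·(29 - 60) - 2 ≡ 44. → (60, 44)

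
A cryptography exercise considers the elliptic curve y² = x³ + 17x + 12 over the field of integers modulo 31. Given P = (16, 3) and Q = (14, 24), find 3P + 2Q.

(4, 12)

First 3P:
Repeated addition: build up to 3P.
2P: tangent at (16, 3): λ = (3·16² + 17)/(2·3) ≡ 10/6. 6⁻¹ ≡ 26 (mod 31) since 6·26 = 156 ≡ 1, so λ ≡ 10·26 ≡ 12.
  x = λ² - 16 - 16 = 144 - 32 ≡ 19; y = λ·(16 - 19) - 3 ≡ 23. → (19, 23)
3P: (19, 23) + (16, 3). λ = (3 - 23)/(16 - 19) ≡ 11/28 mod 31. 28⁻¹ ≡ 10 (mod 31) since 28·10 = 280 ≡ 1, so λ ≡ 17.
  x = λ² - 19 - 16 = 289 - 35 ≡ 6; y = λ·(19 - 6) - 23 ≡ 12. → (6, 12)
3P = (6, 12).
Next 2Q:
Repeated addition: build up to 2Q.
2Q: tangent at (14, 24): λ = (3·14² + 17)/(2·24) ≡ 16/17. 17⁻¹ ≡ 11 (mod 31), so λ ≡ 16·11 ≡ 21.
  x = λ² - 14 - 14 = 441 - 28 ≡ 10; y = λ·(14 - 10) - 24 ≡ 29. → (10, 29)
2Q = (10, 29).
Finally 3P + 2Q:
(6, 12) + (10, 29). λ = (29 - 12)/(10 - 6) ≡ 17/4 mod 31. 4⁻¹ ≡ 8 (mod 31) since 4·8 = 32 ≡ 1, so λ ≡ 12.
  x = λ² - 6 - 10 = 144 - 16 ≡ 4; y = λ·(6 - 4) - 12 ≡ 12. → (4, 12)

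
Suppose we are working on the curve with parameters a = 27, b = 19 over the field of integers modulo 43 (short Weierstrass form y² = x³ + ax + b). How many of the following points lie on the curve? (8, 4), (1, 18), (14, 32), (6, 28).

(8, 4): 4² ≡ 16, rhs ≡ 16 → on.
(1, 18): 18² ≡ 23, rhs ≡ 4 → off.
(14, 32): 32² ≡ 35, rhs ≡ 2 → off.
(6, 28): 28² ≡ 10, rhs ≡ 10 → on.

2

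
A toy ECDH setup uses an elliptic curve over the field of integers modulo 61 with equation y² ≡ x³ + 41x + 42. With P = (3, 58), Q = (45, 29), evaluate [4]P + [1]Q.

(13, 37)

First 4P:
Double-and-add on 4 = (100)₂. Start with P = (3, 58) for the leading 1-bit.
double: tangent at (3, 58): λ = (3·3² + 41)/(2·58) ≡ 7/55. 55⁻¹ ≡ 10 (mod 61), so λ ≡ 7·10 ≡ 9.
  x = λ² - 3 - 3 = 81 - 6 ≡ 14; y = λ·(3 - 14) - 58 ≡ 26. → (14, 26)
double: tangent at (14, 26): λ = (3·14² + 41)/(2·26) ≡ 19/52. 52⁻¹ ≡ 27 (mod 61) since 52·27 = 1404 ≡ 1, so λ ≡ 19·27 ≡ 25.
  x = λ² - 14 - 14 = 625 - 28 ≡ 48; y = λ·(14 - 48) - 26 ≡ 39. → (48, 39)
4P = (48, 39).
Finally 4P + Q:
(48, 39) + (45, 29). λ = (29 - 39)/(45 - 48) ≡ 51/58 mod 61. 58⁻¹ ≡ 20 (mod 61) since 58·20 = 1160 ≡ 1, so λ ≡ 44.
  x = λ² - 48 - 45 = 1936 - 93 ≡ 13; y = λ·(48 - 13) - 39 ≡ 37. → (13, 37)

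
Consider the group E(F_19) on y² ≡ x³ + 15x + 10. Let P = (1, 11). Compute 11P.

Double-and-add on 11 = (1011)₂. Start with P = (1, 11) for the leading 1-bit.
double: tangent at (1, 11): λ = (3·1² + 15)/(2·11) ≡ 18/3. 3⁻¹ ≡ 13 (mod 19) since 3·13 = 39 ≡ 1, so λ ≡ 18·13 ≡ 6.
  x = λ² - 1 - 1 = 36 - 2 ≡ 15; y = λ·(1 - 15) - 11 ≡ 0. → (15, 0)
double: (15, 0) + (15, 0): same x and y₁ ≡ -y₂, so the sum is ∞.
add P: ∞ + (1, 11) = (1, 11) (identity).
double: tangent at (1, 11): λ = (3·1² + 15)/(2·11) ≡ 18/3. 3⁻¹ ≡ 13 (mod 19), so λ ≡ 18·13 ≡ 6.
  x = λ² - 1 - 1 = 36 - 2 ≡ 15; y = λ·(1 - 15) - 11 ≡ 0. → (15, 0)
add P: (15, 0) + (1, 11). λ = (11 - 0)/(1 - 15) ≡ 11/5 mod 19. 5⁻¹ ≡ 4 (mod 19), so λ ≡ 6.
  x = λ² - 15 - 1 = 36 - 16 ≡ 1; y = λ·(15 - 1) - 0 ≡ 8. → (1, 8)

(1, 8)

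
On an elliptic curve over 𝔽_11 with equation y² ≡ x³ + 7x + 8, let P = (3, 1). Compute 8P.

(3, 1)

Double-and-add on 8 = (1000)₂. Start with P = (3, 1) for the leading 1-bit.
double: tangent at (3, 1): λ = (3·3² + 7)/(2·1) ≡ 1/2. 2⁻¹ ≡ 6 (mod 11), so λ ≡ 1·6 ≡ 6.
  x = λ² - 3 - 3 = 36 - 6 ≡ 8; y = λ·(3 - 8) - 1 ≡ 2. → (8, 2)
double: tangent at (8, 2): λ = (3·8² + 7)/(2·2) ≡ 1/4. 4⁻¹ ≡ 3 (mod 11), so λ ≡ 1·3 ≡ 3.
  x = λ² - 8 - 8 = 9 - 16 ≡ 4; y = λ·(8 - 4) - 2 ≡ 10. → (4, 10)
double: tangent at (4, 10): λ = (3·4² + 7)/(2·10) ≡ 0/9. 9⁻¹ ≡ 5 (mod 11), so λ ≡ 0·5 ≡ 0.
  x = λ² - 4 - 4 = 0 - 8 ≡ 3; y = λ·(4 - 3) - 10 ≡ 1. → (3, 1)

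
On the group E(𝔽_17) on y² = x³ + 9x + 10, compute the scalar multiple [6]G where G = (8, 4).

Double-and-add on 6 = (110)₂. Start with G = (8, 4) for the leading 1-bit.
double: tangent at (8, 4): λ = (3·8² + 9)/(2·4) ≡ 14/8. 8⁻¹ ≡ 15 (mod 17), so λ ≡ 14·15 ≡ 6.
  x = λ² - 8 - 8 = 36 - 16 ≡ 3; y = λ·(8 - 3) - 4 ≡ 9. → (3, 9)
add G: (3, 9) + (8, 4). λ = (4 - 9)/(8 - 3) ≡ 12/5 mod 17. 5⁻¹ ≡ 7 (mod 17), so λ ≡ 16.
  x = λ² - 3 - 8 = 256 - 11 ≡ 7; y = λ·(3 - 7) - 9 ≡ 12. → (7, 12)
double: tangent at (7, 12): λ = (3·7² + 9)/(2·12) ≡ 3/7. 7⁻¹ ≡ 5 (mod 17), so λ ≡ 3·5 ≡ 15.
  x = λ² - 7 - 7 = 225 - 14 ≡ 7; y = λ·(7 - 7) - 12 ≡ 5. → (7, 5)

(7, 5)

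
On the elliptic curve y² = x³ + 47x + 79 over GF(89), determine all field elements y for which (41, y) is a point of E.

x³ + 47x + 79 = 70927 ≡ 83 (mod 89).
83 is a non-residue mod 89; no y exists.

none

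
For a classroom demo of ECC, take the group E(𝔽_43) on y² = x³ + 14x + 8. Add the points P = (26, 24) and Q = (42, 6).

(26, 24) + (42, 6). λ = (6 - 24)/(42 - 26) ≡ 25/16 mod 43. 16⁻¹ ≡ 35 (mod 43) since 16·35 = 560 ≡ 1, so λ ≡ 15.
  x = λ² - 26 - 42 = 225 - 68 ≡ 28; y = λ·(26 - 28) - 24 ≡ 32. → (28, 32)

(28, 32)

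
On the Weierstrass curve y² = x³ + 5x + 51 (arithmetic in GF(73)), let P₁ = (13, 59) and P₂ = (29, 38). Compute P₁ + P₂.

(37, 9)

(13, 59) + (29, 38). λ = (38 - 59)/(29 - 13) ≡ 52/16 mod 73. 16⁻¹ ≡ 32 (mod 73), so λ ≡ 58.
  x = λ² - 13 - 29 = 3364 - 42 ≡ 37; y = λ·(13 - 37) - 59 ≡ 9. → (37, 9)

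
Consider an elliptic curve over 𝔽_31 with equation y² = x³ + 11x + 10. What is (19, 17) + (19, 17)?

tangent at (19, 17): λ = (3·19² + 11)/(2·17) ≡ 9/3. 3⁻¹ ≡ 21 (mod 31) since 3·21 = 63 ≡ 1, so λ ≡ 9·21 ≡ 3.
  x = λ² - 19 - 19 = 9 - 38 ≡ 2; y = λ·(19 - 2) - 17 ≡ 3. → (2, 3)

(2, 3)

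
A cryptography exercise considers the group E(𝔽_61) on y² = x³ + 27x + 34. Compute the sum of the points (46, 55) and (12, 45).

(46, 55) + (12, 45). λ = (45 - 55)/(12 - 46) ≡ 51/27 mod 61. 27⁻¹ ≡ 52 (mod 61) since 27·52 = 1404 ≡ 1, so λ ≡ 29.
  x = λ² - 46 - 12 = 841 - 58 ≡ 51; y = λ·(46 - 51) - 55 ≡ 44. → (51, 44)

(51, 44)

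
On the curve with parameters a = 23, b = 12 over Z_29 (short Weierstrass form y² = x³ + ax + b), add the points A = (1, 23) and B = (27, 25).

(1, 23) + (27, 25). λ = (25 - 23)/(27 - 1) ≡ 2/26 mod 29. 26⁻¹ ≡ 19 (mod 29), so λ ≡ 9.
  x = λ² - 1 - 27 = 81 - 28 ≡ 24; y = λ·(1 - 24) - 23 ≡ 2. → (24, 2)

(24, 2)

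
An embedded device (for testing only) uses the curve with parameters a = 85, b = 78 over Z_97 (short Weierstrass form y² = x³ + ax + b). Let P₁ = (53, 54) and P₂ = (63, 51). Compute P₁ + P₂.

(53, 54) + (63, 51). λ = (51 - 54)/(63 - 53) ≡ 94/10 mod 97. 10⁻¹ ≡ 68 (mod 97), so λ ≡ 87.
  x = λ² - 53 - 63 = 7569 - 116 ≡ 81; y = λ·(53 - 81) - 54 ≡ 32. → (81, 32)

(81, 32)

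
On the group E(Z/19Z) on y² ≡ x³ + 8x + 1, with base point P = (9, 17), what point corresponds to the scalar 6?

Double-and-add on 6 = (110)₂. Start with P = (9, 17) for the leading 1-bit.
double: tangent at (9, 17): λ = (3·9² + 8)/(2·17) ≡ 4/15. 15⁻¹ ≡ 14 (mod 19) since 15·14 = 210 ≡ 1, so λ ≡ 4·14 ≡ 18.
  x = λ² - 9 - 9 = 324 - 18 ≡ 2; y = λ·(9 - 2) - 17 ≡ 14. → (2, 14)
add P: (2, 14) + (9, 17). λ = (17 - 14)/(9 - 2) ≡ 3/7 mod 19. 7⁻¹ ≡ 11 (mod 19), so λ ≡ 14.
  x = λ² - 2 - 9 = 196 - 11 ≡ 14; y = λ·(2 - 14) - 14 ≡ 8. → (14, 8)
double: tangent at (14, 8): λ = (3·14² + 8)/(2·8) ≡ 7/16. 16⁻¹ ≡ 6 (mod 19), so λ ≡ 7·6 ≡ 4.
  x = λ² - 14 - 14 = 16 - 28 ≡ 7; y = λ·(14 - 7) - 8 ≡ 1. → (7, 1)

(7, 1)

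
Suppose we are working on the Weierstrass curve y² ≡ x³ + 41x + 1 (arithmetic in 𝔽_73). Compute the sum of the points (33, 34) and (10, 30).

(33, 34) + (10, 30). λ = (30 - 34)/(10 - 33) ≡ 69/50 mod 73. 50⁻¹ ≡ 19 (mod 73) since 50·19 = 950 ≡ 1, so λ ≡ 70.
  x = λ² - 33 - 10 = 4900 - 43 ≡ 39; y = λ·(33 - 39) - 34 ≡ 57. → (39, 57)

(39, 57)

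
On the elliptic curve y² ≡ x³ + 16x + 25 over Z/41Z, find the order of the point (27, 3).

6

2P: tangent at (27, 3): λ = (3·27² + 16)/(2·3) ≡ 30/6. 6⁻¹ ≡ 7 (mod 41) since 6·7 = 42 ≡ 1, so λ ≡ 30·7 ≡ 5.
  x = λ² - 27 - 27 = 25 - 54 ≡ 12; y = λ·(27 - 12) - 3 ≡ 31. → (12, 31)
3P: (12, 31) + (27, 3). λ = (3 - 31)/(27 - 12) ≡ 13/15 mod 41. 15⁻¹ ≡ 11 (mod 41), so λ ≡ 20.
  x = λ² - 12 - 27 = 400 - 39 ≡ 33; y = λ·(12 - 33) - 31 ≡ 0. → (33, 0)
4P: (33, 0) + (27, 3). λ = (3 - 0)/(27 - 33) ≡ 3/35 mod 41. 35⁻¹ ≡ 34 (mod 41), so λ ≡ 20.
  x = λ² - 33 - 27 = 400 - 60 ≡ 12; y = λ·(33 - 12) - 0 ≡ 10. → (12, 10)
5P: (12, 10) + (27, 3). λ = (3 - 10)/(27 - 12) ≡ 34/15 mod 41. 15⁻¹ ≡ 11 (mod 41) since 15·11 = 165 ≡ 1, so λ ≡ 5.
  x = λ² - 12 - 27 = 25 - 39 ≡ 27; y = λ·(12 - 27) - 10 ≡ 38. → (27, 38)
6P: (27, 38) + (27, 3): same x and y₁ ≡ -y₂, so the sum is 𝒪.
6P = 𝒪, so the order is 6.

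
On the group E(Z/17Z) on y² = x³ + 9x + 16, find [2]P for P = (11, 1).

tangent at (11, 1): λ = (3·11² + 9)/(2·1) ≡ 15/2. 2⁻¹ ≡ 9 (mod 17) since 2·9 = 18 ≡ 1, so λ ≡ 15·9 ≡ 16.
  x = λ² - 11 - 11 = 256 - 22 ≡ 13; y = λ·(11 - 13) - 1 ≡ 1. → (13, 1)

(13, 1)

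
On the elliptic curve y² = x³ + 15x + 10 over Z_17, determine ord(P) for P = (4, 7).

2P: tangent at (4, 7): λ = (3·4² + 15)/(2·7) ≡ 12/14. 14⁻¹ ≡ 11 (mod 17), so λ ≡ 12·11 ≡ 13.
  x = λ² - 4 - 4 = 169 - 8 ≡ 8; y = λ·(4 - 8) - 7 ≡ 9. → (8, 9)
3P: (8, 9) + (4, 7). λ = (7 - 9)/(4 - 8) ≡ 15/13 mod 17. 13⁻¹ ≡ 4 (mod 17), so λ ≡ 9.
  x = λ² - 8 - 4 = 81 - 12 ≡ 1; y = λ·(8 - 1) - 9 ≡ 3. → (1, 3)
4P: (1, 3) + (4, 7). λ = (7 - 3)/(4 - 1) ≡ 4/3 mod 17. 3⁻¹ ≡ 6 (mod 17) since 3·6 = 18 ≡ 1, so λ ≡ 7.
  x = λ² - 1 - 4 = 49 - 5 ≡ 10; y = λ·(1 - 10) - 3 ≡ 2. → (10, 2)
5P: (10, 2) + (4, 7). λ = (7 - 2)/(4 - 10) ≡ 5/11 mod 17. 11⁻¹ ≡ 14 (mod 17), so λ ≡ 2.
  x = λ² - 10 - 4 = 4 - 14 ≡ 7; y = λ·(10 - 7) - 2 ≡ 4. → (7, 4)
6P: (7, 4) + (4, 7). λ = (7 - 4)/(4 - 7) ≡ 3/14 mod 17. 14⁻¹ ≡ 11 (mod 17), so λ ≡ 16.
  x = λ² - 7 - 4 = 256 - 11 ≡ 7; y = λ·(7 - 7) - 4 ≡ 13. → (7, 13)
7P: (7, 13) + (4, 7). λ = (7 - 13)/(4 - 7) ≡ 11/14 mod 17. 14⁻¹ ≡ 11 (mod 17), so λ ≡ 2.
  x = λ² - 7 - 4 = 4 - 11 ≡ 10; y = λ·(7 - 10) - 13 ≡ 15. → (10, 15)
8P: (10, 15) + (4, 7). λ = (7 - 15)/(4 - 10) ≡ 9/11 mod 17. 11⁻¹ ≡ 14 (mod 17) since 11·14 = 154 ≡ 1, so λ ≡ 7.
  x = λ² - 10 - 4 = 49 - 14 ≡ 1; y = λ·(10 - 1) - 15 ≡ 14. → (1, 14)
9P: (1, 14) + (4, 7). λ = (7 - 14)/(4 - 1) ≡ 10/3 mod 17. 3⁻¹ ≡ 6 (mod 17) since 3·6 = 18 ≡ 1, so λ ≡ 9.
  x = λ² - 1 - 4 = 81 - 5 ≡ 8; y = λ·(1 - 8) - 14 ≡ 8. → (8, 8)
10P: (8, 8) + (4, 7). λ = (7 - 8)/(4 - 8) ≡ 16/13 mod 17. 13⁻¹ ≡ 4 (mod 17), so λ ≡ 13.
  x = λ² - 8 - 4 = 169 - 12 ≡ 4; y = λ·(8 - 4) - 8 ≡ 10. → (4, 10)
11P: (4, 10) + (4, 7): same x and y₁ ≡ -y₂, so the sum is O.
11P = O, so the order is 11.

11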